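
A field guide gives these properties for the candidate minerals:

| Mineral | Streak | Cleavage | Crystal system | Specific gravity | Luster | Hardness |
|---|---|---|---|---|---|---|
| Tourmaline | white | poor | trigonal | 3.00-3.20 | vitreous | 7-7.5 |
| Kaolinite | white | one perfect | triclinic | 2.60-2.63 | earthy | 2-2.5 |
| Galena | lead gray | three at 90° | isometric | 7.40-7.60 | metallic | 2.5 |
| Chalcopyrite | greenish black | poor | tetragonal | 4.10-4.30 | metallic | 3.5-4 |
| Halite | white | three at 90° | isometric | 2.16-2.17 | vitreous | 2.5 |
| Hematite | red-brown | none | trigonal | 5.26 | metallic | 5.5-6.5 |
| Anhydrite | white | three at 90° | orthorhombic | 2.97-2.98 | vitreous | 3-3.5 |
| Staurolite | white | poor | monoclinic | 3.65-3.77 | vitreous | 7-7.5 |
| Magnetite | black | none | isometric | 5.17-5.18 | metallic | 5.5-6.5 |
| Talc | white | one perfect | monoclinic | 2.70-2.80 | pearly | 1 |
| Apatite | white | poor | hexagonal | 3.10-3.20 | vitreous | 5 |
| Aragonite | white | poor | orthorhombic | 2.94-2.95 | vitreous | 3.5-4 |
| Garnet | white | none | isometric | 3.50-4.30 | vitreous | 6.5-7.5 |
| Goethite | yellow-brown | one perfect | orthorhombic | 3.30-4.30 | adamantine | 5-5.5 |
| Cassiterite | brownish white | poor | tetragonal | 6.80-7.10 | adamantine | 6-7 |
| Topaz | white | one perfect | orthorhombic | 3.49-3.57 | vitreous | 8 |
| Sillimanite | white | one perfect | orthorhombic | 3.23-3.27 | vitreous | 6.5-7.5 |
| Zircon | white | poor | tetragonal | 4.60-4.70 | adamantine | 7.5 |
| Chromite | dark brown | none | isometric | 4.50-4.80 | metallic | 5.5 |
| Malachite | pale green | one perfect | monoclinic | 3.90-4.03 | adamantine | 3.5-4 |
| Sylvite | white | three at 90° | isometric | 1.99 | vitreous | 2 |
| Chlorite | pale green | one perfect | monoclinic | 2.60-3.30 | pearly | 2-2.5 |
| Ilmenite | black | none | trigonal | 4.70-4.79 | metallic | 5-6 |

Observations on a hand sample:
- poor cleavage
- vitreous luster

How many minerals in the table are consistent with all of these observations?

4

Poor cleavage: narrows the field to Tourmaline, Chalcopyrite, Staurolite, Apatite, Aragonite, Cassiterite, Zircon.
Vitreous luster eliminates Chalcopyrite, Cassiterite, Zircon.
Consistent with every observation: Apatite, Aragonite, Staurolite, Tourmaline.
That is 4 minerals.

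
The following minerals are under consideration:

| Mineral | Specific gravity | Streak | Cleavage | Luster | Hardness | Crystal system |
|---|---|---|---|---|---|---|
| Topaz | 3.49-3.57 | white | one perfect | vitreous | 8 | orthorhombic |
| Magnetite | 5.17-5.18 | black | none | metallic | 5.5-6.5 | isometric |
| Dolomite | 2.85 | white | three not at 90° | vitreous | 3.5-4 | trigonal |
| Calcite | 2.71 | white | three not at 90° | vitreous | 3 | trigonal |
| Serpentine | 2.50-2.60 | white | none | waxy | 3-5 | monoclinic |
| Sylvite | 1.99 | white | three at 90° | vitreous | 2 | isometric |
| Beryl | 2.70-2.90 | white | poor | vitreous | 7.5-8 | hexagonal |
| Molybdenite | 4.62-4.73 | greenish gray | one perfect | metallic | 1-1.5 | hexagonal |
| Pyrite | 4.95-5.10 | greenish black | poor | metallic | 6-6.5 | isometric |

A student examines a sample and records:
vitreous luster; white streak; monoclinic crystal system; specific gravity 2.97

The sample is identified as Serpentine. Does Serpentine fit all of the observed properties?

Vitreous luster — Serpentine has waxy luster; which does not match.
White streak — matches Serpentine (white streak).
Monoclinic crystal system — matches Serpentine (monoclinic system).
Specific gravity 2.97 — Serpentine has SG 2.50-2.60; which does not match.
2 of the observed properties are inconsistent with Serpentine.

Inconsistent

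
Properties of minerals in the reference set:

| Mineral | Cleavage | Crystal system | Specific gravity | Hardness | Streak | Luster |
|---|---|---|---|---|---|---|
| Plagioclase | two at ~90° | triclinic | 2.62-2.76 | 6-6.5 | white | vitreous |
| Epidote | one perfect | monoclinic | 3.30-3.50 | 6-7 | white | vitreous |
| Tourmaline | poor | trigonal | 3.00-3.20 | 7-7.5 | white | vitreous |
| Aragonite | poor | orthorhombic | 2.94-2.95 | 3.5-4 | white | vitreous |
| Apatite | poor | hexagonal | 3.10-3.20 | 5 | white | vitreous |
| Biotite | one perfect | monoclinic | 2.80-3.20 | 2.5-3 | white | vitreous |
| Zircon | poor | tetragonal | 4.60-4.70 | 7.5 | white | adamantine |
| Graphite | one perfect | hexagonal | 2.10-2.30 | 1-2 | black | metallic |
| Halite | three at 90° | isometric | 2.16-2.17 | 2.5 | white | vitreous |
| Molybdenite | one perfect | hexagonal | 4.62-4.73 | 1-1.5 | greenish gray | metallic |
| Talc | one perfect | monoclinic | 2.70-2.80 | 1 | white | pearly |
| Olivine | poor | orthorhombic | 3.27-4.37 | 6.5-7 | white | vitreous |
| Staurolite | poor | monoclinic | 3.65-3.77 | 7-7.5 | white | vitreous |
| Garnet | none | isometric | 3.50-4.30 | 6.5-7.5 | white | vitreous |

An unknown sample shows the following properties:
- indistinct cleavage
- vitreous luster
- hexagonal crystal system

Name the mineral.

Apatite

Indistinct cleavage: narrows the field to Tourmaline, Aragonite, Apatite, Zircon, Olivine, Staurolite.
Vitreous luster is inconsistent with Zircon.
Hexagonal crystal system: Apatite remains.
The only mineral consistent with every observation is Apatite.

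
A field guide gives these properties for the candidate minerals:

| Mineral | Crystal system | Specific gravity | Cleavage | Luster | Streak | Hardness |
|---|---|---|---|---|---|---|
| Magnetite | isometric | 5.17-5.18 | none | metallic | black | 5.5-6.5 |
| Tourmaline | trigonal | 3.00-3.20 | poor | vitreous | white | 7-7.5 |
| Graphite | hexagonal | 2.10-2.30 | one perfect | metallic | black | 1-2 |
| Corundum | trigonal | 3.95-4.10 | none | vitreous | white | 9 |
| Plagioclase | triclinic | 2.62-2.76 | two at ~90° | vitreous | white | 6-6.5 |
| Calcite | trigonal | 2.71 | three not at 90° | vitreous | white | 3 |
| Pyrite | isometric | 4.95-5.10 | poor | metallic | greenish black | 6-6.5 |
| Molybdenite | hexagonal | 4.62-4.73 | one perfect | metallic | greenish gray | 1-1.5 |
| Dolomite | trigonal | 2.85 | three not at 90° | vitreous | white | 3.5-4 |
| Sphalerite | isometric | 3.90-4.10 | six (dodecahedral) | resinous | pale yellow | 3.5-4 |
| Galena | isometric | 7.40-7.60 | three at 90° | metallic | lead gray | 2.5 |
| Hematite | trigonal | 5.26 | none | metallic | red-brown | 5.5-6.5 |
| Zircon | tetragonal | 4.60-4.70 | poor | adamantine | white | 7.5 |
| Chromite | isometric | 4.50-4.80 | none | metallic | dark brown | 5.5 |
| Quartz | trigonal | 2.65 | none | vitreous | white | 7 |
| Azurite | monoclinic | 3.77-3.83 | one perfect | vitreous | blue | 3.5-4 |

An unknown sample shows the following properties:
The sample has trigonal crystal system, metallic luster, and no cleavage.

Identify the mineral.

Trigonal crystal system — Tourmaline, Corundum, Calcite, Dolomite, Hematite, Quartz remain.
Metallic luster — leaves Hematite.
No cleavage — every remaining candidate is consistent.
Hematite is the sole remaining match.

Hematite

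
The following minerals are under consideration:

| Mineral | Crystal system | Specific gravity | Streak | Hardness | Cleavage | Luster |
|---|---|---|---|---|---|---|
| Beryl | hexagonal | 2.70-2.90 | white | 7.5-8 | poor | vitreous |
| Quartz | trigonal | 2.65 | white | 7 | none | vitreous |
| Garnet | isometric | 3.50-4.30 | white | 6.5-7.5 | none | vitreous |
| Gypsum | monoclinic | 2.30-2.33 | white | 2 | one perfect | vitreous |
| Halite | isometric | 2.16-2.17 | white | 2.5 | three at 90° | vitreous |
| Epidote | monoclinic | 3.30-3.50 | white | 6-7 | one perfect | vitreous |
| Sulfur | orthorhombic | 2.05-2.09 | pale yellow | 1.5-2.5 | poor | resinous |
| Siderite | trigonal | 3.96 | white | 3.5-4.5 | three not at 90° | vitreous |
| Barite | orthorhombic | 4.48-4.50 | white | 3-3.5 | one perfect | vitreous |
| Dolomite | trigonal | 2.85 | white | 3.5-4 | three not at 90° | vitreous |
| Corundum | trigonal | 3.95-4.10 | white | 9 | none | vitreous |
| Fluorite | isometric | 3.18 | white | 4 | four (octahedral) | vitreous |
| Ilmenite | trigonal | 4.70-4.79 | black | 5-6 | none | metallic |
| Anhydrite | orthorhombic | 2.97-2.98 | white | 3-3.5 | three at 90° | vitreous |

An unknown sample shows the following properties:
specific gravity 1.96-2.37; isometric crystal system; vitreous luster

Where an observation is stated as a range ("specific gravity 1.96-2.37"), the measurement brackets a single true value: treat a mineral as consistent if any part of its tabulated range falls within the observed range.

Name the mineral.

Halite

Specific gravity 1.96-2.37: leaves Gypsum, Halite, Sulfur.
Isometric crystal system: Halite remains.
Vitreous luster: consistent with all remaining minerals.
Only Halite satisfies all observations.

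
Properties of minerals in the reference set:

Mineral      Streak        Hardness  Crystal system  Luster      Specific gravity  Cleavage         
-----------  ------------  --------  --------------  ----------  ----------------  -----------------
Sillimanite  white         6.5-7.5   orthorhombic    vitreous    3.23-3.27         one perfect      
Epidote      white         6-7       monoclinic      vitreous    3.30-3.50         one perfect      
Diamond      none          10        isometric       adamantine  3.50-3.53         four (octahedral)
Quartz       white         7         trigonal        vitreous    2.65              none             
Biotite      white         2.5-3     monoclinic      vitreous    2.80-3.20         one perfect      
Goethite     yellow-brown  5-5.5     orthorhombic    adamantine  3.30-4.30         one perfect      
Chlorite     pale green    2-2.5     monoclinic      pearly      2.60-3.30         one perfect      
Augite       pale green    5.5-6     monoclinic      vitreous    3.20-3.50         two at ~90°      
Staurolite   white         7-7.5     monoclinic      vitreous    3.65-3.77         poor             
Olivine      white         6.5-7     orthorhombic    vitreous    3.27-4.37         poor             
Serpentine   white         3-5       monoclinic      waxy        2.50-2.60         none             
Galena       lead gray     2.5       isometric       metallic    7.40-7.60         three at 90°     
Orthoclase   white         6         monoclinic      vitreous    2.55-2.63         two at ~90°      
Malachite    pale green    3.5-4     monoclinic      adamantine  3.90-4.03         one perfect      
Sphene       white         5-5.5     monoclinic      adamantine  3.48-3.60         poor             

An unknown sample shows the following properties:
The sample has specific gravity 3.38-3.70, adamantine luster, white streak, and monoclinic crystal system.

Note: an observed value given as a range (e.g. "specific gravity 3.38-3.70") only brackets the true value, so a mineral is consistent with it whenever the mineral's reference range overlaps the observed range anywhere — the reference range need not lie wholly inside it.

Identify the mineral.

Sphene

Specific gravity 3.38-3.70: Epidote, Diamond, Goethite, Augite, Staurolite, Olivine, Sphene remain.
Adamantine luster: Diamond, Goethite, Sphene remain.
White streak: Sphene remains.
Monoclinic crystal system: every remaining candidate is consistent.
Sphene is the sole remaining match.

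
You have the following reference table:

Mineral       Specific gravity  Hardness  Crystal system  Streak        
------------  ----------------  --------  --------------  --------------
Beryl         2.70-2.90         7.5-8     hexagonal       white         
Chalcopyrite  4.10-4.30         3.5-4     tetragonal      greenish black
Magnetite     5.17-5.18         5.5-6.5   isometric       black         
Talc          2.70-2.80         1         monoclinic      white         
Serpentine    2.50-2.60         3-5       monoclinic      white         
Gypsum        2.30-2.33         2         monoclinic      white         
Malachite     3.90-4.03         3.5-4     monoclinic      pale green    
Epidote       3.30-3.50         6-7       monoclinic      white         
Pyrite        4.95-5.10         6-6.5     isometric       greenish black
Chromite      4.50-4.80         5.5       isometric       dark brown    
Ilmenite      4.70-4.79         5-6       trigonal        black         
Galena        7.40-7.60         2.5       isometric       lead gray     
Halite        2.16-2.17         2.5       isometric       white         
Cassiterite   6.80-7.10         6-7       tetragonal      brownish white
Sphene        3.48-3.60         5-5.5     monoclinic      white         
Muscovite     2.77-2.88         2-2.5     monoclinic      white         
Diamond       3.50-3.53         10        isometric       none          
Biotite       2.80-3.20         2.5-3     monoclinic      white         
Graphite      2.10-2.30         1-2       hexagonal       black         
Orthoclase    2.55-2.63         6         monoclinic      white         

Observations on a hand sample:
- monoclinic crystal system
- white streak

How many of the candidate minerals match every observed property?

Monoclinic crystal system: leaves Talc, Serpentine, Gypsum, Malachite, Epidote, Sphene, Muscovite, Biotite, Orthoclase.
White streak eliminates Malachite.
The minerals that satisfy all observations are Biotite, Epidote, Gypsum, Muscovite, Orthoclase, Serpentine, Sphene, Talc.
That is 8 minerals.

8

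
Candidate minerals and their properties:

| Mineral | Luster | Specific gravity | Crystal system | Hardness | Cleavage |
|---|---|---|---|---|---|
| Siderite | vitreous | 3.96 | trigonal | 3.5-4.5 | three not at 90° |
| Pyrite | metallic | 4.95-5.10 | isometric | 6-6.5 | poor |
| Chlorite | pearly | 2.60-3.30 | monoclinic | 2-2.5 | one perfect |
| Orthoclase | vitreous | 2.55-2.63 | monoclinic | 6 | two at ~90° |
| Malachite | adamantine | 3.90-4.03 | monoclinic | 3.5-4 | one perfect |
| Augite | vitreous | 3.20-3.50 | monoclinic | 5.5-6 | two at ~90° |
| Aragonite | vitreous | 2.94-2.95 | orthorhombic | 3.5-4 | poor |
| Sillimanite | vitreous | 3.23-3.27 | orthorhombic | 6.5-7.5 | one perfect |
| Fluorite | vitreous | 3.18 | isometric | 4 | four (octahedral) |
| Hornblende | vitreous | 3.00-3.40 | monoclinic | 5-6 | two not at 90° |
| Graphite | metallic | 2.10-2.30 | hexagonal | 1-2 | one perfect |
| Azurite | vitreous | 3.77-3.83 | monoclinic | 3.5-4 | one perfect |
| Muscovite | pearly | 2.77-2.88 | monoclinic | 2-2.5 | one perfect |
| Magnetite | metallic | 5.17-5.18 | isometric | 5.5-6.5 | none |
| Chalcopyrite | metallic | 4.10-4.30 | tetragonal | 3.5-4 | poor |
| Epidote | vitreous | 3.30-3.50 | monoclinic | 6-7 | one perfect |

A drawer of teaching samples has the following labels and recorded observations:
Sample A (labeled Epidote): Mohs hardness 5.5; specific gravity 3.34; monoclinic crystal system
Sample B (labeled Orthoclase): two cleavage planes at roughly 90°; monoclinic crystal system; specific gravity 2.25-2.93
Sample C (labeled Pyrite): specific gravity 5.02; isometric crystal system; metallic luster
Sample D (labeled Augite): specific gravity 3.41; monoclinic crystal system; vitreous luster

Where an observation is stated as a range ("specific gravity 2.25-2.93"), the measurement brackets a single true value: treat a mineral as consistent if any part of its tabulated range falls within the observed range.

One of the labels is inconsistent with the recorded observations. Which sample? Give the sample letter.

Sample A: Epidote has hardness 6-7, but the record shows Mohs hardness 5.5 — this label is wrong.
Sample B: observations are consistent with Orthoclase.
Sample C: observations are consistent with Pyrite.
Sample D: observations are consistent with Augite.
Sample A is the mislabeled one.

A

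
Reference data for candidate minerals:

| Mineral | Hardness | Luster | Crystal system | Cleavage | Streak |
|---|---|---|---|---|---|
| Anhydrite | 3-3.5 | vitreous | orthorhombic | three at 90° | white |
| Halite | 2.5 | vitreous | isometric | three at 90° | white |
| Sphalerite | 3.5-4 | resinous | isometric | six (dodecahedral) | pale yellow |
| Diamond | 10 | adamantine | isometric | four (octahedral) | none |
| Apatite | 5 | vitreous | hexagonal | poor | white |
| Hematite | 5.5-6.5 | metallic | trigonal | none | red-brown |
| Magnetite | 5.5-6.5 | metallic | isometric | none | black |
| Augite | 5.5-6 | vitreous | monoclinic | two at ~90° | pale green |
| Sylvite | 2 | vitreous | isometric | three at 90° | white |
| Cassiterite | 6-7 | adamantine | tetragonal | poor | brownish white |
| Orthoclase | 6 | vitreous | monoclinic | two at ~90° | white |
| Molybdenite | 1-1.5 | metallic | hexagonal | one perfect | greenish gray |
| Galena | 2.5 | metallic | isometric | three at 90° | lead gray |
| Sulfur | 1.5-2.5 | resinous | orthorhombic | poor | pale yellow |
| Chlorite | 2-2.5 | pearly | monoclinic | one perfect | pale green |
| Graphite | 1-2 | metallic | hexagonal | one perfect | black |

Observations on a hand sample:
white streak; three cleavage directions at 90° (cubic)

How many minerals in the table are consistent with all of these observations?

3

White streak: narrows the field to Anhydrite, Halite, Apatite, Sylvite, Orthoclase.
Three cleavage directions at 90° (cubic) eliminates Apatite, Orthoclase.
Consistent with every observation: Anhydrite, Halite, Sylvite.
That is 3 minerals.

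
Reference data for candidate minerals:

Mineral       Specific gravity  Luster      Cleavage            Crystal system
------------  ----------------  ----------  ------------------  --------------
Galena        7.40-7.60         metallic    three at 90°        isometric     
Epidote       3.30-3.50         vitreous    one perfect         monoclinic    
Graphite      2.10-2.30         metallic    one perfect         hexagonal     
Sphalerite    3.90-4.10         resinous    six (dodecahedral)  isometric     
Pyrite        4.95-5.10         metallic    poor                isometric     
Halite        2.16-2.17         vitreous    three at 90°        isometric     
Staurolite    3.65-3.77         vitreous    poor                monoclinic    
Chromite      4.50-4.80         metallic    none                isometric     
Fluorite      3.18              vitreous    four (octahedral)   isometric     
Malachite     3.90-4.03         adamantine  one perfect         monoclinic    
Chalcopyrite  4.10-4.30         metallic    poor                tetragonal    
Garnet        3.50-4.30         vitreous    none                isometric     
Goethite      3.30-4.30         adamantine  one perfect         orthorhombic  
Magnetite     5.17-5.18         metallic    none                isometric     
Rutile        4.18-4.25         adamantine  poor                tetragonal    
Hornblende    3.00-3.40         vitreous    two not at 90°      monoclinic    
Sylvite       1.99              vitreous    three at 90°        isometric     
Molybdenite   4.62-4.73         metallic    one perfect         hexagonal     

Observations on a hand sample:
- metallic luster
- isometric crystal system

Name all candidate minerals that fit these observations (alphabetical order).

Metallic luster — leaves Galena, Graphite, Pyrite, Chromite, Chalcopyrite, Magnetite, Molybdenite.
Isometric crystal system eliminates Graphite, Chalcopyrite, Molybdenite.
Consistent with every observation: Chromite, Galena, Magnetite, Pyrite.

Chromite, Galena, Magnetite, Pyrite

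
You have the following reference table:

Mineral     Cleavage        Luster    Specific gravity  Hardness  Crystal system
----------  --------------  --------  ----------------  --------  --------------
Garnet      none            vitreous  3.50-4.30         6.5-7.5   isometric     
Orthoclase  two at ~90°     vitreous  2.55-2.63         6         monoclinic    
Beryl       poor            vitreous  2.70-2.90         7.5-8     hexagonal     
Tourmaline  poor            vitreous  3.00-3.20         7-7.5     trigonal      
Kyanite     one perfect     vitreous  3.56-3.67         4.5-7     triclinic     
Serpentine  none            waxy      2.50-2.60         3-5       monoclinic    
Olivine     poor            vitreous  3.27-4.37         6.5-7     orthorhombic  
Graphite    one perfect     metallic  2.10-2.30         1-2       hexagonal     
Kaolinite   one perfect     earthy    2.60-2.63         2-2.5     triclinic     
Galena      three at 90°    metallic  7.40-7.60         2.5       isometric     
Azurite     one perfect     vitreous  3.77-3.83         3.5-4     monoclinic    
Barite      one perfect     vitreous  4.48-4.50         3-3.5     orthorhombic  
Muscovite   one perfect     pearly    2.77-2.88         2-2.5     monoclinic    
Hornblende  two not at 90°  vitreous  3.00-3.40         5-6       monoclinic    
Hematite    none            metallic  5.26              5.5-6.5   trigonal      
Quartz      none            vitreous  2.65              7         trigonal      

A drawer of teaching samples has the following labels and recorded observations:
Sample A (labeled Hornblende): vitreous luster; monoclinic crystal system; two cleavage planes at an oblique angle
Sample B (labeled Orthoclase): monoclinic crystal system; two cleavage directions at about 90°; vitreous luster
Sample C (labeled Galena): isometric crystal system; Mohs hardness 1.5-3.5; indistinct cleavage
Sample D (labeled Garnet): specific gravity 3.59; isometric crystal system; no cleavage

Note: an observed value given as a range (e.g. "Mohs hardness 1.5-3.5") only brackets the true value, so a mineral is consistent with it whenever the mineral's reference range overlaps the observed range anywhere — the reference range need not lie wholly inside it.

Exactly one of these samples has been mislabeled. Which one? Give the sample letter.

C

Sample A: every observation is compatible with the reference values for Hornblende.
Sample B: every observation is compatible with the reference values for Orthoclase.
Sample C: Galena has cleavage three at 90°, but the record shows indistinct cleavage — this label is wrong.
Sample D: every observation is compatible with the reference values for Garnet.
Only sample C is inconsistent with its label.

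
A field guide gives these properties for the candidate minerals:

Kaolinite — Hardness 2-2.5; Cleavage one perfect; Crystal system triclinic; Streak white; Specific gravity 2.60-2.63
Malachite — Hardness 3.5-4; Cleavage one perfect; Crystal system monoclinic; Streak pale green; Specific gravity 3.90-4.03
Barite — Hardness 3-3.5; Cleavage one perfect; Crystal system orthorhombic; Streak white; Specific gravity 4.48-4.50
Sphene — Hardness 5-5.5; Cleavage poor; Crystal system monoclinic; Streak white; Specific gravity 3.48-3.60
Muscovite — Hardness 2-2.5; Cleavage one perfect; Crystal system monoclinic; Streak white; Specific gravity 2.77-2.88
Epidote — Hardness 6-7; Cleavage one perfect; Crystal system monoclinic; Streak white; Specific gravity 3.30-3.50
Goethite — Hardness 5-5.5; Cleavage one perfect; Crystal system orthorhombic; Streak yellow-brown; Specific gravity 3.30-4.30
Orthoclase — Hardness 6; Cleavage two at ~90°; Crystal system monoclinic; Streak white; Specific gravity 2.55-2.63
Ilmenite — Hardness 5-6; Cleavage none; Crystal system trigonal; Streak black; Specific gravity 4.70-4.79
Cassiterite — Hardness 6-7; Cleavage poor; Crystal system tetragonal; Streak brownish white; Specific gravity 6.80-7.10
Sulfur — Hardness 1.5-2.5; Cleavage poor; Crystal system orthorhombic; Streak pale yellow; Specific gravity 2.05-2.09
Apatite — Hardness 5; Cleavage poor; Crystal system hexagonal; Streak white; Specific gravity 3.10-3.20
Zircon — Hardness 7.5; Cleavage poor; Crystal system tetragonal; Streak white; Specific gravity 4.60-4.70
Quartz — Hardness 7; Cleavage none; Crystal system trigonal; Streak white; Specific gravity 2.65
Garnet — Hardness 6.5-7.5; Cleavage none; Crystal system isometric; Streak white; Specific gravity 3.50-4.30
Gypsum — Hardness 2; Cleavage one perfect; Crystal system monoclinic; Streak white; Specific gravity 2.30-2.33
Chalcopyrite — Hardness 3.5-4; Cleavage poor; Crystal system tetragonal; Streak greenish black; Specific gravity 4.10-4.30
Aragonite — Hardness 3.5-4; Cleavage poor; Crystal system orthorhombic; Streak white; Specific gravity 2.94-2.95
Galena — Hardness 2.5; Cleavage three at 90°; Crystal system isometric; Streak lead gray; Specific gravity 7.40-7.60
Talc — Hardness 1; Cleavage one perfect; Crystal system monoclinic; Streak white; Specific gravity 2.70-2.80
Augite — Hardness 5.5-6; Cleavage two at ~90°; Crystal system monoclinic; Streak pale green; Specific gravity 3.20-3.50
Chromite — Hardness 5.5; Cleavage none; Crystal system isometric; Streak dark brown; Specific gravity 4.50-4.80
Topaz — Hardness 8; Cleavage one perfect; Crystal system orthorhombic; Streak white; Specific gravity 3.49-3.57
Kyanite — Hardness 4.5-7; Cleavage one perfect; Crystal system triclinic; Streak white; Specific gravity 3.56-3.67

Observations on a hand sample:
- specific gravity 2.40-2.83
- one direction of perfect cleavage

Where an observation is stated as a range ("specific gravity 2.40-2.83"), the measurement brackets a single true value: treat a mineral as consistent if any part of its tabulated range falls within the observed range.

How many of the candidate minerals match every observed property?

Specific gravity 2.40-2.83: leaves Kaolinite, Muscovite, Orthoclase, Quartz, Talc.
One direction of perfect cleavage is inconsistent with Orthoclase, Quartz.
The minerals that satisfy all observations are Kaolinite, Muscovite, Talc.
That is 3 minerals.

3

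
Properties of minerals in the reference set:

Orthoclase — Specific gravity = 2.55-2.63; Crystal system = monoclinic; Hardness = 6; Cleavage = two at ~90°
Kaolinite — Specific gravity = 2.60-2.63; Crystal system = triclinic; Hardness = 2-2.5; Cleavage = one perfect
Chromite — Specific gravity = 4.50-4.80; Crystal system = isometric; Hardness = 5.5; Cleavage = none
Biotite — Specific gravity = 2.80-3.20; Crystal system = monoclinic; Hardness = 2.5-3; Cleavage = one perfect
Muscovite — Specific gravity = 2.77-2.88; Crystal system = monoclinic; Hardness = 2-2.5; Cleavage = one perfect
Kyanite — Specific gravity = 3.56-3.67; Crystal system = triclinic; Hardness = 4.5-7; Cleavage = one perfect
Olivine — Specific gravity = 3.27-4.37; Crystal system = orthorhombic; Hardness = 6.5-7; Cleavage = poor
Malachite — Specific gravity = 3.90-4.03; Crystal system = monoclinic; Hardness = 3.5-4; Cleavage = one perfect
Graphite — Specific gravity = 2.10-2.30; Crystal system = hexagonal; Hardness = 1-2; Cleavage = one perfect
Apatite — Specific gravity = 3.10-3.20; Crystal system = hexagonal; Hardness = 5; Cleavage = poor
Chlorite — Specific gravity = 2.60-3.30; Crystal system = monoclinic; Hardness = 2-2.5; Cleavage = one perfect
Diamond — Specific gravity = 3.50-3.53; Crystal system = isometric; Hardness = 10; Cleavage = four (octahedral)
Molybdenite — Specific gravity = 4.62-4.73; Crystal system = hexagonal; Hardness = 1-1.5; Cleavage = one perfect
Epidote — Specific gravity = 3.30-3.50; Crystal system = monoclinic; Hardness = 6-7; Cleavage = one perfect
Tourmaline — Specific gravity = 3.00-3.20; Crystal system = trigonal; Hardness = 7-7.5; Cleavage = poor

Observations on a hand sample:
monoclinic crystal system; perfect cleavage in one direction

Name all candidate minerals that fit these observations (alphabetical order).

Monoclinic crystal system — Orthoclase, Biotite, Muscovite, Malachite, Chlorite, Epidote remain.
Perfect cleavage in one direction excludes Orthoclase.
The minerals that satisfy all observations are Biotite, Chlorite, Epidote, Malachite, Muscovite.

Biotite, Chlorite, Epidote, Malachite, Muscovite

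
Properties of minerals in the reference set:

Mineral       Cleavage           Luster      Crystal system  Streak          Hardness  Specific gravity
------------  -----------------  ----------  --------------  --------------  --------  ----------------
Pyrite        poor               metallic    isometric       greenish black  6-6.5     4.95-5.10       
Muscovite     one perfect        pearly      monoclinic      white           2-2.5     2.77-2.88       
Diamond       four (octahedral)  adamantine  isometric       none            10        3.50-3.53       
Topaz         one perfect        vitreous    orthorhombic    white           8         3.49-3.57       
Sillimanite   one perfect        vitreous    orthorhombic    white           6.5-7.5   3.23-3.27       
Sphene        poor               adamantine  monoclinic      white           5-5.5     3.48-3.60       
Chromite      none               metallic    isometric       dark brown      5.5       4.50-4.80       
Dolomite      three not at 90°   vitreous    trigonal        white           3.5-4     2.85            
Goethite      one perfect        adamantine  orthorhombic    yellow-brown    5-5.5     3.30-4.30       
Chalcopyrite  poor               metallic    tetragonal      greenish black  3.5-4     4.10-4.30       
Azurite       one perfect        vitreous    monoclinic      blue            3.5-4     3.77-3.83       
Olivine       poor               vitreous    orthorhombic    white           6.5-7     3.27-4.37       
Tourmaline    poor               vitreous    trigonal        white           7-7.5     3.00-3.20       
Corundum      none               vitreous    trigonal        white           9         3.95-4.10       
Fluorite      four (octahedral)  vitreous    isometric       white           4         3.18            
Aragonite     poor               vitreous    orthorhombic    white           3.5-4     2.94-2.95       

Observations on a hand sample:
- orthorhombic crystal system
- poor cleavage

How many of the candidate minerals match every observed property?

2

Orthorhombic crystal system — leaves Topaz, Sillimanite, Goethite, Olivine, Aragonite.
Poor cleavage — Olivine, Aragonite remain.
Remaining candidates: Aragonite, Olivine.
That is 2 minerals.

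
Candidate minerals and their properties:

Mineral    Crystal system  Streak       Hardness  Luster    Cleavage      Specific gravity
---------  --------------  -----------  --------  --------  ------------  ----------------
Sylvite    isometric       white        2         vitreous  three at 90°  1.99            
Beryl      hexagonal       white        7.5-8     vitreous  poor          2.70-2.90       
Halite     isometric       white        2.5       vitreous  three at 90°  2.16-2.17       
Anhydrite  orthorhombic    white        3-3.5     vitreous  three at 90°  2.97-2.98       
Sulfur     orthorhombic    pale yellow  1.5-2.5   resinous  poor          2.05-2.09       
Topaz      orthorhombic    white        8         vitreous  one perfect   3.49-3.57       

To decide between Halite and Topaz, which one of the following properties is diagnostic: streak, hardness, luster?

hardness

Streak: both white — no difference.
Hardness: Halite 2.5, Topaz 8 — distinct.
Luster: both vitreous — no difference.
Hardness is the diagnostic property here.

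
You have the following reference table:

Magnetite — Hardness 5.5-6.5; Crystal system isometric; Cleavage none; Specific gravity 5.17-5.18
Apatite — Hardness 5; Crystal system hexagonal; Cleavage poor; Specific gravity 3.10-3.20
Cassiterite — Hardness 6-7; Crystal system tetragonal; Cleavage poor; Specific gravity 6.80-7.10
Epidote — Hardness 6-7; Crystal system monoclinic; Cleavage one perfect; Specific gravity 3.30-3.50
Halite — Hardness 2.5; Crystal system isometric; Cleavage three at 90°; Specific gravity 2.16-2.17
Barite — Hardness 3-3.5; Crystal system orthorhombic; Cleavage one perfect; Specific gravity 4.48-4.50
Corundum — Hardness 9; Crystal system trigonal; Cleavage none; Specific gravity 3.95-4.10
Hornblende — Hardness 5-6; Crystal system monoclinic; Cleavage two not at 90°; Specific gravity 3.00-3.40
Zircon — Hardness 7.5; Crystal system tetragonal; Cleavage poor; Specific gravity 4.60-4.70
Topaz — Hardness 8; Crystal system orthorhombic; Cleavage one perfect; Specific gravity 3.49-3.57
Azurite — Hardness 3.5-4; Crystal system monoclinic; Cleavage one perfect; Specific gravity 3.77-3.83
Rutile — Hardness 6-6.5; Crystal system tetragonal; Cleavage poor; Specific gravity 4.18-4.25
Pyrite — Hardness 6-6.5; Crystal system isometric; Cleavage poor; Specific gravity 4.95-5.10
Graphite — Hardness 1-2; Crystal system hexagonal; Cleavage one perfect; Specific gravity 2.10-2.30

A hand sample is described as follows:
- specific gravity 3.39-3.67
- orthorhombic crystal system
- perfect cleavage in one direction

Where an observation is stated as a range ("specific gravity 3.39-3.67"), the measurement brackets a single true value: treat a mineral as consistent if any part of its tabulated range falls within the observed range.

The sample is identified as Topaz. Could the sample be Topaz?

Consistent

Specific gravity 3.39-3.67 — fits Topaz (SG 3.49-3.57).
Orthorhombic crystal system — fits Topaz (orthorhombic system).
Perfect cleavage in one direction — fits Topaz (cleavage one perfect).
Nothing contradicts Topaz.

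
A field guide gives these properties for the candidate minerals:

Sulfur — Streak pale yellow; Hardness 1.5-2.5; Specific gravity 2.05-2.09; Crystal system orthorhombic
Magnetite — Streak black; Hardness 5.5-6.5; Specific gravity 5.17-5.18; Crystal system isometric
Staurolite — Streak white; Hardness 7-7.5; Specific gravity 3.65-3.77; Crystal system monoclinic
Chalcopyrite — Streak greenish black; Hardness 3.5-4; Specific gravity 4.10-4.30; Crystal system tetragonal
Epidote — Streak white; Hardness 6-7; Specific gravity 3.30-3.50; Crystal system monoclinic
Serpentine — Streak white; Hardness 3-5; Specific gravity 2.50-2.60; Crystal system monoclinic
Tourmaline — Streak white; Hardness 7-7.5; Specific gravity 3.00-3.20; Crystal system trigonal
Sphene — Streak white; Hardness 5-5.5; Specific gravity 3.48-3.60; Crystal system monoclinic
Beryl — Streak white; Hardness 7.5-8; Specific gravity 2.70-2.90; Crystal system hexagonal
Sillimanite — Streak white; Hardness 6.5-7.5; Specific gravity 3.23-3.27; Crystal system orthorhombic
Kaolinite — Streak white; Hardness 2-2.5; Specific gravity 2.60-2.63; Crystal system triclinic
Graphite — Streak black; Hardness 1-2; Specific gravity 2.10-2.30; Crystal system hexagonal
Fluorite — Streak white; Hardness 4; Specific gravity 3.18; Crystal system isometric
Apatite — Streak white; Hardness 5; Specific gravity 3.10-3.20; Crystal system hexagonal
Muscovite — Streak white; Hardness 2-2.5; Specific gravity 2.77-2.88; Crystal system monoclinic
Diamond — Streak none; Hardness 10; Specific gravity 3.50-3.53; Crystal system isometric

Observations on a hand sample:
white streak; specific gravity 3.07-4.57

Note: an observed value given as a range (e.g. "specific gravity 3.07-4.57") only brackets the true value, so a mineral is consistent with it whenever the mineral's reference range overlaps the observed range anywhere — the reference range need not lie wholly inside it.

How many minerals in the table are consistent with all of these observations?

7

White streak eliminates Sulfur, Magnetite, Chalcopyrite, Graphite, Diamond.
Specific gravity 3.07-4.57 eliminates Serpentine, Beryl, Kaolinite, Muscovite.
Consistent with every observation: Apatite, Epidote, Fluorite, Sillimanite, Sphene, Staurolite, Tourmaline.
That is 7 minerals.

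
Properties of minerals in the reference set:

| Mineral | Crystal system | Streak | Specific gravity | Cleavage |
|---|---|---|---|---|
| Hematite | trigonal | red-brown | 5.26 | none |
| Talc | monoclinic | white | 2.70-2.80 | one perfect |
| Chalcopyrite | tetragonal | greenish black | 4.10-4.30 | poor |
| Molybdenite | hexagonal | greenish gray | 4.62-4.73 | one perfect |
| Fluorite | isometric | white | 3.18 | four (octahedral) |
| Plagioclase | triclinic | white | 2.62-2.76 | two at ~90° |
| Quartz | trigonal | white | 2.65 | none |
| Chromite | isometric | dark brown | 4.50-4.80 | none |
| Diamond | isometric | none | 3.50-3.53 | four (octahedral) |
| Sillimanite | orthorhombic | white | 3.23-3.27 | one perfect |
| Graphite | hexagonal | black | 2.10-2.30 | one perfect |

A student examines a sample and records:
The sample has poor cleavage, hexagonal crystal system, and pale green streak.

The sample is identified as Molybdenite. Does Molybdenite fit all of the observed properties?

No

Poor cleavage — Molybdenite has cleavage one perfect; which does not match.
Hexagonal crystal system — fits Molybdenite (hexagonal system).
Pale green streak — Molybdenite has greenish gray streak; which does not match.
2 of the observed properties are inconsistent with Molybdenite.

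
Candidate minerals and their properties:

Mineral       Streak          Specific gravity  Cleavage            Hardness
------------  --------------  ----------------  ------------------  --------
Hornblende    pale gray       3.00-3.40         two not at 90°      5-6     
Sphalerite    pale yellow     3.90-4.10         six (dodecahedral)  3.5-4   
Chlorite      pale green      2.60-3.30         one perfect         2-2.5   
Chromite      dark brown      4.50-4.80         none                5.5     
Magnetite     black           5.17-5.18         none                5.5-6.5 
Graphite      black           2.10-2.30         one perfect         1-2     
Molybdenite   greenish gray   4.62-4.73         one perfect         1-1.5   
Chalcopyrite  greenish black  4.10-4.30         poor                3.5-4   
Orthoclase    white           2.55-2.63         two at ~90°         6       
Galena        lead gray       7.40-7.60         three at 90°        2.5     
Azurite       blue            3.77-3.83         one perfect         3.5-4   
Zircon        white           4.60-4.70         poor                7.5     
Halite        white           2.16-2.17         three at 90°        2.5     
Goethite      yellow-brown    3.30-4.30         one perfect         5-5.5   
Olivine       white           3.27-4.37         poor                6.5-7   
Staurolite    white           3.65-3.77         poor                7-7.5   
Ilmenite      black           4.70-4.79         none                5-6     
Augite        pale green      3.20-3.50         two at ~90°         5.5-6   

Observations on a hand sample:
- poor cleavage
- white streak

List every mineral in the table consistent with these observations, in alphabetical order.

Poor cleavage — Chalcopyrite, Zircon, Olivine, Staurolite remain.
White streak excludes Chalcopyrite.
The minerals that satisfy all observations are Olivine, Staurolite, Zircon.

Olivine, Staurolite, Zircon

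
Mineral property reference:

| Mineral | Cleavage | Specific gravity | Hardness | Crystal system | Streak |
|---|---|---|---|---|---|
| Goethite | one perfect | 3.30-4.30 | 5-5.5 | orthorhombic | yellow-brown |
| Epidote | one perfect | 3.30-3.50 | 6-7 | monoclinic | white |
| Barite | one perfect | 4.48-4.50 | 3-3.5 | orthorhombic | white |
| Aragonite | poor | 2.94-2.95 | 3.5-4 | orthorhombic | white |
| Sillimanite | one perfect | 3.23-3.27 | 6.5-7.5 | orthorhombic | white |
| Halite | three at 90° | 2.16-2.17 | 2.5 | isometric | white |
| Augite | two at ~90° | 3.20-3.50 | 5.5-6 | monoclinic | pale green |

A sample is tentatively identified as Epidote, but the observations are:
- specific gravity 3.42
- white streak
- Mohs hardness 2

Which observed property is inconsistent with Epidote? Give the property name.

hardness

Specific gravity 3.42: Epidote has SG 3.30-3.50 — agrees.
White streak: Epidote has white streak — agrees.
Mohs hardness 2: Epidote has hardness 6-7 — does not match.
Only the hardness is inconsistent.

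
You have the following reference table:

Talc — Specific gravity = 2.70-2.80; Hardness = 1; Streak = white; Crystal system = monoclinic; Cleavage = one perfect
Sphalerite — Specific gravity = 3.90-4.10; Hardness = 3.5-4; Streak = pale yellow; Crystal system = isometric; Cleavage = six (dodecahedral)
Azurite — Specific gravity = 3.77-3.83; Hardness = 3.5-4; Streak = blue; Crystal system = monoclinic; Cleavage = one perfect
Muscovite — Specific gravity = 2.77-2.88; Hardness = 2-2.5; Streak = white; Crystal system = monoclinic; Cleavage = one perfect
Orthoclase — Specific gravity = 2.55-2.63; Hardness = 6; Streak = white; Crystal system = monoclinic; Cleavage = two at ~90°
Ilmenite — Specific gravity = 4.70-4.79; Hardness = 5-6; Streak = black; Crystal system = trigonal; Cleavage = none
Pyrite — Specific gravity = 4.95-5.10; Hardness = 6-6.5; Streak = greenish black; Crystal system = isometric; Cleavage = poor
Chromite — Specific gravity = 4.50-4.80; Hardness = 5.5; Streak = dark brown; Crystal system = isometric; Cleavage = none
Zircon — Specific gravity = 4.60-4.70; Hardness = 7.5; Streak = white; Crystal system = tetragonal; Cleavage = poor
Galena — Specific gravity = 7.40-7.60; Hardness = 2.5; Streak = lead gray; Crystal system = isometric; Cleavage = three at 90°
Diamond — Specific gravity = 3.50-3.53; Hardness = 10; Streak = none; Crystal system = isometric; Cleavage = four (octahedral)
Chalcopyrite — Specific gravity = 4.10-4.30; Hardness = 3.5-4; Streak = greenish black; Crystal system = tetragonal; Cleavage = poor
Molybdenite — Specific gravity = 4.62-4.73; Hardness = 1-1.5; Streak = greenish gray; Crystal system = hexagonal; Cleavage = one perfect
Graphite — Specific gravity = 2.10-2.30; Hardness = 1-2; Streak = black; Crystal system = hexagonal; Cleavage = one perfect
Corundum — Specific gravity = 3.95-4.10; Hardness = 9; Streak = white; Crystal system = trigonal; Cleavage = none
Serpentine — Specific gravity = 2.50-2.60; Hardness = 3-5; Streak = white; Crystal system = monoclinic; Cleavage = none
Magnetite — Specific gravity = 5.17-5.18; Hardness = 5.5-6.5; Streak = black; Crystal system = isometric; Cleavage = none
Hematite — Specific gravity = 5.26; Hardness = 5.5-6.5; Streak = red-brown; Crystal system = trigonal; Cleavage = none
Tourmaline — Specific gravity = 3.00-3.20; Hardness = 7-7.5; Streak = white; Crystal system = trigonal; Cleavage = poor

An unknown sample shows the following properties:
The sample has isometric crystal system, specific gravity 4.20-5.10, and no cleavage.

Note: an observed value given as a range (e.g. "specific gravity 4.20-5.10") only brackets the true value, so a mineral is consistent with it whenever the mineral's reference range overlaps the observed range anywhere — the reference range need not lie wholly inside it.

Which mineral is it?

Isometric crystal system: narrows the field to Sphalerite, Pyrite, Chromite, Galena, Diamond, Magnetite.
Specific gravity 4.20-5.10: Pyrite, Chromite remain.
No cleavage is inconsistent with Pyrite.
Only Chromite satisfies all observations.

Chromite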